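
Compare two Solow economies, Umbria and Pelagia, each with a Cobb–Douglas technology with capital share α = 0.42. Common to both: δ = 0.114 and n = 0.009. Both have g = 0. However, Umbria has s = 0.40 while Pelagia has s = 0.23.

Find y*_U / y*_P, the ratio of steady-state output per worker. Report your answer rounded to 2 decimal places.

ratio ≈ 1.49

Steady-state y* = [s/(n + δ)]^(α/(1−α)), so the ratio is [ (s_U/(n + δ)_U) / (s_P/(n + δ)_P) ]^0.7241.
s_U/(n + δ)_U = 0.40/0.123 = 3.2520; s_P/(n + δ)_P = 0.23/0.123 = 1.8699.
Ratio = (3.2520/1.8699)^0.7241 = 1.7391^0.7241 ≈ 1.4929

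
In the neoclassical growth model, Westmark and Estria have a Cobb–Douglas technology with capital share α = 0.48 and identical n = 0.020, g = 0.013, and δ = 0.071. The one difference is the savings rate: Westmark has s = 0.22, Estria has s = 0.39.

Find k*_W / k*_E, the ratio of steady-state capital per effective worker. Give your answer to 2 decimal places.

k*_W / k*_E ≈ 0.33

Steady-state k* = [s/(n + g + δ)]^(1/(1−α)), so the ratio is [ (s_W/(n + g + δ)_W) / (s_E/(n + g + δ)_E) ]^1.9231.
s_W/(n + g + δ)_W = 0.22/0.104 = 2.1154; s_E/(n + g + δ)_E = 0.39/0.104 = 3.7500.
Ratio = (2.1154/3.7500)^1.9231 = 0.5641^1.9231 ≈ 0.3325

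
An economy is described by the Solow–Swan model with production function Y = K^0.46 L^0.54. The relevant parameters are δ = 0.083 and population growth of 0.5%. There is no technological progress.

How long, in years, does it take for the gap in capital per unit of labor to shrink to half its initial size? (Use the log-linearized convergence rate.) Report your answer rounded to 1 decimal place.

about 14.6 years

Near the steady state the convergence rate is λ = (1 − α)(n + δ).
λ = (1 − 0.46) × 0.088 = 0.54 × 0.088 = 0.04752
Half-life = ln 2 / λ = 0.6931 / 0.04752 ≈ 14.59 years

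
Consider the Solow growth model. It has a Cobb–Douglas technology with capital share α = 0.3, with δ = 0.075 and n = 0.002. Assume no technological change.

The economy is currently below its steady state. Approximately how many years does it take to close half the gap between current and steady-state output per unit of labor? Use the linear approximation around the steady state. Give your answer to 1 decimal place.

Near the steady state the convergence rate is λ = (1 − α)(n + δ).
λ = (1 − 0.3) × 0.077 = 0.7 × 0.077 = 0.0539
Half-life = ln 2 / λ = 0.6931 / 0.0539 ≈ 12.86 years

t_½ ≈ 12.9 years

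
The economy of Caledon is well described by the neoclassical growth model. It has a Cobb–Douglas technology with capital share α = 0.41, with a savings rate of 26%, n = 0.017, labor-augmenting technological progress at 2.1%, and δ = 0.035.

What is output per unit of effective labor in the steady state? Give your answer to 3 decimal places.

y* = 2.417

At the steady state, Δk = 0, so s·k^α = (n + g + δ)·k.
Rearranging, k^(1−α) = s / (n + g + δ).
k^0.59 = 0.26 / (0.017 + 0.021 + 0.035) = 0.26 / 0.073 = 3.5616
k* = 3.5616^(1/0.59) ≈ 8.6098
y* = (k*)^α = 8.6098^0.41 ≈ 2.4174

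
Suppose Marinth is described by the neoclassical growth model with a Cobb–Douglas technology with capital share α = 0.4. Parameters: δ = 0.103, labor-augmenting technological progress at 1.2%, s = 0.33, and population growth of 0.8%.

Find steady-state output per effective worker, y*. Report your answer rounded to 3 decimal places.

y* = 1.931

Steady state requires s·f(k) = (n + g + δ)·k, i.e. s·k^α = (n + g + δ)·k.
Rearranging, k^(1−α) = s / (n + g + δ).
k^0.6 = 0.33 / (0.008 + 0.012 + 0.103) = 0.33 / 0.123 = 2.6829
k* = 2.6829^(1/0.6) ≈ 5.1801
y* = (k*)^α = 5.1801^0.4 ≈ 1.9308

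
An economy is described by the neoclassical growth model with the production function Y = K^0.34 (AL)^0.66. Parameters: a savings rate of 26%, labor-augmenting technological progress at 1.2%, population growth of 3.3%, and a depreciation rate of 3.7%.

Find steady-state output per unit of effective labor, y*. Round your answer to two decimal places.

y* = 1.81

In steady state, investment equals break-even investment: s·k^α = (n + g + δ)·k.
Rearranging, k^(1−α) = s / (n + g + δ).
k^0.66 = 0.26 / (0.033 + 0.012 + 0.037) = 0.26 / 0.082 = 3.1707
k* = 3.1707^(1/0.66) ≈ 5.7455
y* = (k*)^α = 5.7455^0.34 ≈ 1.8121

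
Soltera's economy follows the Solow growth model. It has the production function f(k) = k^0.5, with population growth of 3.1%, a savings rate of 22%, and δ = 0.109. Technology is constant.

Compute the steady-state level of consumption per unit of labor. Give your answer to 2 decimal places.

c* = 1.23

In steady state, investment equals break-even investment: s·k^α = (n + δ)·k.
Rearranging, k^(1−α) = s / (n + δ).
k^0.5 = 0.22 / (0.031 + 0.109) = 0.22 / 0.140 = 1.5714
k* = 1.5714^(1/0.5) ≈ 2.4693
y* = (k*)^α = 2.4693^0.5 ≈ 1.5714
c* = (1 − s)·y* = (1 − 0.22) × 1.5714 ≈ 1.2257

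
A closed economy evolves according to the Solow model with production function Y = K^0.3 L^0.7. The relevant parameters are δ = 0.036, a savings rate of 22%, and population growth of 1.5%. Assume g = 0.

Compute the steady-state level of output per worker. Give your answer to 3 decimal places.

In steady state, investment equals break-even investment: s·k^α = (n + δ)·k.
Dividing both sides by k: k^(1−α) = s / (n + δ).
k^0.7 = 0.22 / (0.015 + 0.036) = 0.22 / 0.051 = 4.3137
k* = 4.3137^(1/0.7) ≈ 8.0710
y* = (k*)^α = 8.0710^0.3 ≈ 1.8710

y* = 1.871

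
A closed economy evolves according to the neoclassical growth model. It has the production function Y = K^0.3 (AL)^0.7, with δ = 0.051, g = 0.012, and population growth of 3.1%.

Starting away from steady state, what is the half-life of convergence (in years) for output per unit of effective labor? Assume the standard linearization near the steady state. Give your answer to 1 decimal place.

Near the steady state the convergence rate is λ = (1 − α)(n + g + δ).
λ = (1 − 0.3) × 0.094 = 0.7 × 0.094 = 0.0658
Half-life = ln 2 / λ = 0.6931 / 0.0658 ≈ 10.53 years

about 10.5 years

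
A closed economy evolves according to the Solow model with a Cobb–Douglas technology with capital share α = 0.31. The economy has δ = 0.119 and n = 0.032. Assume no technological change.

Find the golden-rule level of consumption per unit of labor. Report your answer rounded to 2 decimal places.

c_gold ≈ 0.95

At the golden rule, f'(k) = n + δ, so α·k^(α−1) = n + δ and k_gold = (α/(n + δ))^(1/(1−α)).
k_gold = (0.31/0.151)^(1/0.69) = 2.0530^1.4493 ≈ 2.8363
c_gold = f(k_gold) − (n + δ)·k_gold = 1.3815 − 0.151×2.8363 ≈ 0.9532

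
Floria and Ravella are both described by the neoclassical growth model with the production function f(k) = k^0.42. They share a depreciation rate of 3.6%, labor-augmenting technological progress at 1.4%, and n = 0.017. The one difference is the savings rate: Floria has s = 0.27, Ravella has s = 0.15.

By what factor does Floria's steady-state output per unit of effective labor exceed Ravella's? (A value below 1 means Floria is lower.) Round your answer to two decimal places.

ratio ≈ 1.53

Steady-state y* = [s/(n + g + δ)]^(α/(1−α)), so the ratio is [ (s_F/(n + g + δ)_F) / (s_R/(n + g + δ)_R) ]^0.7241.
s_F/(n + g + δ)_F = 0.27/0.067 = 4.0299; s_R/(n + g + δ)_R = 0.15/0.067 = 2.2388.
Ratio = (4.0299/2.2388)^0.7241 = 1.8000^0.7241 ≈ 1.5305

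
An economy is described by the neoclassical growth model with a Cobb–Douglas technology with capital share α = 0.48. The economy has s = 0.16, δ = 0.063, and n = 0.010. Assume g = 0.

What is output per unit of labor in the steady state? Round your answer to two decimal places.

y* ≈ 2.06

Steady state requires s·f(k) = (n + δ)·k, i.e. s·k^α = (n + δ)·k.
Dividing both sides by k: k^(1−α) = s / (n + δ).
k^0.52 = 0.16 / (0.010 + 0.063) = 0.16 / 0.073 = 2.1918
k* = 2.1918^(1/0.52) ≈ 4.5226
y* = (k*)^α = 4.5226^0.48 ≈ 2.0634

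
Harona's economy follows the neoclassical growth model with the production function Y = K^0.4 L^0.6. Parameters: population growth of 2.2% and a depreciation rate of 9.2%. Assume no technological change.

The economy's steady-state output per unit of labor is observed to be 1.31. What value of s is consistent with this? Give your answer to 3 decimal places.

At the steady state, Δk = 0, so s·k^α = (n + δ)·k.
Since y* = [s/(n + δ)]^(α/(1−α)), we have s/(n + δ) = (y*)^((1−α)/α) = 1.31^1.5 = 1.4994.
Therefore s = 1.4994 × (n + δ) = 1.4994 × 0.114 = 0.1709.

s ≈ 0.171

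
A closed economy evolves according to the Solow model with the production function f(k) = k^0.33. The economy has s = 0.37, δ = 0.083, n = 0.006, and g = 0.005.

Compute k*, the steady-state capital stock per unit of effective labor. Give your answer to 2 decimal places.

In steady state, investment equals break-even investment: s·k^α = (n + g + δ)·k.
Rearranging, k^(1−α) = s / (n + g + δ).
k^0.67 = 0.37 / (0.006 + 0.005 + 0.083) = 0.37 / 0.094 = 3.9362
k* = 3.9362^(1/0.67) ≈ 7.7299

k* ≈ 7.73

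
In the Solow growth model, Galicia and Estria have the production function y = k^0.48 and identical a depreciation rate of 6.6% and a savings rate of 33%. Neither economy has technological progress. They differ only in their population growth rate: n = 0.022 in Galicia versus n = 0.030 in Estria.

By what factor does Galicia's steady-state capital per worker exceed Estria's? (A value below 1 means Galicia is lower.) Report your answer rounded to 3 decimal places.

Steady-state k* = [s/(n + δ)]^(1/(1−α)), so the ratio is [ (s_G/(n + δ)_G) / (s_E/(n + δ)_E) ]^1.9231.
s_G/(n + δ)_G = 0.33/0.088 = 3.7500; s_E/(n + δ)_E = 0.33/0.096 = 3.4375.
Ratio = (3.7500/3.4375)^1.9231 = 1.0909^1.9231 ≈ 1.1821

k*_G / k*_E ≈ 1.182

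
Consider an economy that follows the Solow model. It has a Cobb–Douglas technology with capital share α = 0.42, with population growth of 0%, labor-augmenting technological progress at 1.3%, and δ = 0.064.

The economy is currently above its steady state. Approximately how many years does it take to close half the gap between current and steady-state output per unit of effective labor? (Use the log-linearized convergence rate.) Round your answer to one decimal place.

t_½ ≈ 15.5 years

Near the steady state the convergence rate is λ = (1 − α)(n + g + δ).
λ = (1 − 0.42) × 0.077 = 0.58 × 0.077 = 0.04466
Half-life = ln 2 / λ = 0.6931 / 0.04466 ≈ 15.52 years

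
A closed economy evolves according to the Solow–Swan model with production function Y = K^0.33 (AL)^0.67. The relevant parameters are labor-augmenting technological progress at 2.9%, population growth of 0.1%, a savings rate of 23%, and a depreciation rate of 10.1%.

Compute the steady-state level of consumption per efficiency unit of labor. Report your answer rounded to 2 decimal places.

c* ≈ 1.02

Steady state requires s·f(k) = (n + g + δ)·k, i.e. s·k^α = (n + g + δ)·k.
Dividing both sides by k: k^(1−α) = s / (n + g + δ).
k^0.67 = 0.23 / (0.001 + 0.029 + 0.101) = 0.23 / 0.131 = 1.7557
k* = 1.7557^(1/0.67) ≈ 2.3166
y* = (k*)^α = 2.3166^0.33 ≈ 1.3195
c* = (1 − s)·y* = (1 − 0.23) × 1.3195 ≈ 1.0160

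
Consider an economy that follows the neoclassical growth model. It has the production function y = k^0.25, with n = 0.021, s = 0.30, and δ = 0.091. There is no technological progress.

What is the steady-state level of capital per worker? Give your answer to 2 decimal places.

In steady state, investment equals break-even investment: s·k^α = (n + δ)·k.
Rearranging, k^(1−α) = s / (n + δ).
k^0.75 = 0.30 / (0.021 + 0.091) = 0.30 / 0.112 = 2.6786
k* = 2.6786^(1/0.75) ≈ 3.7200

k* = 3.72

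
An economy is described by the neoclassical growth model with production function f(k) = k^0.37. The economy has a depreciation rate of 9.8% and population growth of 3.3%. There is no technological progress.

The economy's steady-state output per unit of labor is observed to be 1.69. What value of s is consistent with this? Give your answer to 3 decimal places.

s ≈ 0.320

Steady state requires s·f(k) = (n + δ)·k, i.e. s·k^α = (n + δ)·k.
Since y* = [s/(n + δ)]^(α/(1−α)), we have s/(n + δ) = (y*)^((1−α)/α) = 1.69^1.7027 = 2.4436.
Therefore s = 2.4436 × (n + δ) = 2.4436 × 0.131 = 0.3201.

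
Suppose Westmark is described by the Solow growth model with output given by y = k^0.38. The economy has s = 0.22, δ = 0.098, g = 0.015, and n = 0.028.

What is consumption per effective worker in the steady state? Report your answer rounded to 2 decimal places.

c* ≈ 1.02

In steady state, investment equals break-even investment: s·k^α = (n + g + δ)·k.
Rearranging, k^(1−α) = s / (n + g + δ).
k^0.62 = 0.22 / (0.028 + 0.015 + 0.098) = 0.22 / 0.141 = 1.5603
k* = 1.5603^(1/0.62) ≈ 2.0494
y* = (k*)^α = 2.0494^0.38 ≈ 1.3135
c* = (1 − s)·y* = (1 − 0.22) × 1.3135 ≈ 1.0245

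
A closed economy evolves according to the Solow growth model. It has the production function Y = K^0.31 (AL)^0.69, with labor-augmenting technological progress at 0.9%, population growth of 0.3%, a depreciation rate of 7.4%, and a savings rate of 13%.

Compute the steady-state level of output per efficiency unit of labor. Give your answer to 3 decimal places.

At the steady state, Δk = 0, so s·k^α = (n + g + δ)·k.
Rearranging, k^(1−α) = s / (n + g + δ).
k^0.69 = 0.13 / (0.003 + 0.009 + 0.074) = 0.13 / 0.086 = 1.5116
k* = 1.5116^(1/0.69) ≈ 1.8199
y* = (k*)^α = 1.8199^0.31 ≈ 1.2040

y* = 1.204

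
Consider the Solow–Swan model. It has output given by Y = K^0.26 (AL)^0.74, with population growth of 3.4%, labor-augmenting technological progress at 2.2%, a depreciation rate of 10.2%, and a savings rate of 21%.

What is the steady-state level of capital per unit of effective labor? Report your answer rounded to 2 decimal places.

k* ≈ 1.47

In steady state, investment equals break-even investment: s·k^α = (n + g + δ)·k.
Dividing both sides by k: k^(1−α) = s / (n + g + δ).
k^0.74 = 0.21 / (0.034 + 0.022 + 0.102) = 0.21 / 0.158 = 1.3291
k* = 1.3291^(1/0.74) ≈ 1.4688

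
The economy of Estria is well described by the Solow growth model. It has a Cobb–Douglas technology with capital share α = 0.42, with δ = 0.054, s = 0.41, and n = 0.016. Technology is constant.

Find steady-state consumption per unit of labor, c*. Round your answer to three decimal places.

In steady state, investment equals break-even investment: s·k^α = (n + δ)·k.
Dividing both sides by k: k^(1−α) = s / (n + δ).
k^0.58 = 0.41 / (0.016 + 0.054) = 0.41 / 0.070 = 5.8571
k* = 5.8571^(1/0.58) ≈ 21.0664
y* = (k*)^α = 21.0664^0.42 ≈ 3.5967
c* = (1 − s)·y* = (1 − 0.41) × 3.5967 ≈ 2.1221

c* = 2.122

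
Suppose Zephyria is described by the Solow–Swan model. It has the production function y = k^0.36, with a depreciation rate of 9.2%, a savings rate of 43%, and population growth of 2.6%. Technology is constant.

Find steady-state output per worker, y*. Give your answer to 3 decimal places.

At the steady state, Δk = 0, so s·k^α = (n + δ)·k.
Rearranging, k^(1−α) = s / (n + δ).
k^0.64 = 0.43 / (0.026 + 0.092) = 0.43 / 0.118 = 3.6441
k* = 3.6441^(1/0.64) ≈ 7.5420
y* = (k*)^α = 7.5420^0.36 ≈ 2.0696

y* = 2.070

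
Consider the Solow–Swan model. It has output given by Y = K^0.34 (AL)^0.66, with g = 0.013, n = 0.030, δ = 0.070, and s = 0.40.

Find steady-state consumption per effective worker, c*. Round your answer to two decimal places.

c* = 1.15

In steady state, investment equals break-even investment: s·k^α = (n + g + δ)·k.
Rearranging, k^(1−α) = s / (n + g + δ).
k^0.66 = 0.40 / (0.030 + 0.013 + 0.070) = 0.40 / 0.113 = 3.5398
k* = 3.5398^(1/0.66) ≈ 6.7887
y* = (k*)^α = 6.7887^0.34 ≈ 1.9178
c* = (1 − s)·y* = (1 − 0.40) × 1.9178 ≈ 1.1507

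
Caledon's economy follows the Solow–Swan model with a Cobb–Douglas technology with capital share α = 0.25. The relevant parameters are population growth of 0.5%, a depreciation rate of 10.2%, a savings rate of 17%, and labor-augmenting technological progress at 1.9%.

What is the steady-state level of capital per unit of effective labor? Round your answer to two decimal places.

At the steady state, Δk = 0, so s·k^α = (n + g + δ)·k.
Rearranging, k^(1−α) = s / (n + g + δ).
k^0.75 = 0.17 / (0.005 + 0.019 + 0.102) = 0.17 / 0.126 = 1.3492
k* = 1.3492^(1/0.75) ≈ 1.4909

k* = 1.49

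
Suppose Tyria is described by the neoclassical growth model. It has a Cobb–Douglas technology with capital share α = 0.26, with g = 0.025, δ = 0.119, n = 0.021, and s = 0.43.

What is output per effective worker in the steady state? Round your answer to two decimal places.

y* = 1.40

In steady state, investment equals break-even investment: s·k^α = (n + g + δ)·k.
Dividing both sides by k: k^(1−α) = s / (n + g + δ).
k^0.74 = 0.43 / (0.021 + 0.025 + 0.119) = 0.43 / 0.165 = 2.6061
k* = 2.6061^(1/0.74) ≈ 3.6488
y* = (k*)^α = 3.6488^0.26 ≈ 1.4001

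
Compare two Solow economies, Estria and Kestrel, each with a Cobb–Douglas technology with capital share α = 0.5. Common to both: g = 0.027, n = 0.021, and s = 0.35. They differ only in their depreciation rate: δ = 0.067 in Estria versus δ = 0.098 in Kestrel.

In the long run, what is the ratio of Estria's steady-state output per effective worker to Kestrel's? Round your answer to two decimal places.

Steady-state y* = [s/(n + g + δ)]^(α/(1−α)), so the ratio is [ (s_E/(n + g + δ)_E) / (s_K/(n + g + δ)_K) ]^1.
s_E/(n + g + δ)_E = 0.35/0.115 = 3.0435; s_K/(n + g + δ)_K = 0.35/0.146 = 2.3973.
Ratio = (3.0435/2.3973)^1 = 1.2696^1 ≈ 1.2696

y*_E / y*_K ≈ 1.27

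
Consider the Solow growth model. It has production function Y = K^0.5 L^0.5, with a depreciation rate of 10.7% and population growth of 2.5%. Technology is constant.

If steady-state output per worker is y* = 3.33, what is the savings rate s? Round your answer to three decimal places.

s ≈ 0.440

Steady state requires s·f(k) = (n + δ)·k, i.e. s·k^α = (n + δ)·k.
Since y* = [s/(n + δ)]^(α/(1−α)), we have s/(n + δ) = (y*)^((1−α)/α) = 3.33^1 = 3.3300.
Therefore s = 3.3300 × (n + δ) = 3.3300 × 0.132 = 0.4396.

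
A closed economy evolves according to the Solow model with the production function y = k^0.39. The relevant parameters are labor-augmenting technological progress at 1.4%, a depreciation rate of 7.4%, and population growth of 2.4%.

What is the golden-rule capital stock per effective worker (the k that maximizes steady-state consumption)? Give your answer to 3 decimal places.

k_gold ≈ 7.732

The golden rule sets f'(k) = n + g + δ, i.e. α·k^(α−1) = n + g + δ.
So k^(1−α) = α / (n + g + δ) = 0.39 / 0.112 = 3.4821.
k_gold = 3.4821^(1/0.61) ≈ 7.7315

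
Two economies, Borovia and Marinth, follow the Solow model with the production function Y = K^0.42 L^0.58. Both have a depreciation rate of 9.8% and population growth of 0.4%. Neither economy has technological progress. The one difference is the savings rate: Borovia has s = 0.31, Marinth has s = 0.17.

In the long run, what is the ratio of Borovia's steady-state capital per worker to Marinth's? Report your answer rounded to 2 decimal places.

k*_B / k*_M ≈ 2.82

Steady-state k* = [s/(n + δ)]^(1/(1−α)), so the ratio is [ (s_B/(n + δ)_B) / (s_M/(n + δ)_M) ]^1.7241.
s_B/(n + δ)_B = 0.31/0.102 = 3.0392; s_M/(n + δ)_M = 0.17/0.102 = 1.6667.
Ratio = (3.0392/1.6667)^1.7241 = 1.8235^1.7241 ≈ 2.8173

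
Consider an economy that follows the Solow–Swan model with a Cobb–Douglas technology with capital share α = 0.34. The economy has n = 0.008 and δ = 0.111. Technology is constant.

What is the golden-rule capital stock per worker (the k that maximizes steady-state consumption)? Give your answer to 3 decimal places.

The golden rule sets f'(k) = n + δ, i.e. α·k^(α−1) = n + δ.
So k^(1−α) = α / (n + δ) = 0.34 / 0.119 = 2.8571.
k_gold = 2.8571^(1/0.66) ≈ 4.9068

k_gold ≈ 4.907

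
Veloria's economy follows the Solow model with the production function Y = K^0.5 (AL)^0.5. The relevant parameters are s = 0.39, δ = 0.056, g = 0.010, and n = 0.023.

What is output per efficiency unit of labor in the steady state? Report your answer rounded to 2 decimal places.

At the steady state, Δk = 0, so s·k^α = (n + g + δ)·k.
Dividing both sides by k: k^(1−α) = s / (n + g + δ).
k^0.5 = 0.39 / (0.023 + 0.010 + 0.056) = 0.39 / 0.089 = 4.3820
k* = 4.3820^(1/0.5) ≈ 19.2019
y* = (k*)^α = 19.2019^0.5 ≈ 4.3820

y* = 4.38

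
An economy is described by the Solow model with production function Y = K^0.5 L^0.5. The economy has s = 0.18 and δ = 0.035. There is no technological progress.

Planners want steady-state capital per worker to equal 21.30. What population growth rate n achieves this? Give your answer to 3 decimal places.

In steady state, investment equals break-even investment: s·k^α = (n + δ)·k.
So s / (n + δ) = (k*)^(1−α) = 21.30^0.5 = 4.6152.
Therefore n + δ = s / 4.6152 = 0.18 / 4.6152 = 0.0390, so n = 0.0390 − 0.035 = 0.0040.

n ≈ 0.004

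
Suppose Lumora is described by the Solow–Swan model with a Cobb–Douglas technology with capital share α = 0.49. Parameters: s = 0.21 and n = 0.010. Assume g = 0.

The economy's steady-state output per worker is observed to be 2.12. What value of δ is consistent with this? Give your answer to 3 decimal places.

In steady state, investment equals break-even investment: s·k^α = (n + δ)·k.
Since y* = [s/(n + δ)]^(α/(1−α)), we have s/(n + δ) = (y*)^((1−α)/α) = 2.12^1.0408 = 2.1860.
Therefore n + δ = s / 2.1860 = 0.21 / 2.1860 = 0.0961, so δ = 0.0961 − 0.010 = 0.0861.

δ ≈ 0.086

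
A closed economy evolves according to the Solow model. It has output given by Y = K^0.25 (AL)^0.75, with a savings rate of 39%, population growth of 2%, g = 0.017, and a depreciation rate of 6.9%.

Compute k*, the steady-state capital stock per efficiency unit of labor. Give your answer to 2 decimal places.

At the steady state, Δk = 0, so s·k^α = (n + g + δ)·k.
Dividing both sides by k: k^(1−α) = s / (n + g + δ).
k^0.75 = 0.39 / (0.020 + 0.017 + 0.069) = 0.39 / 0.106 = 3.6792
k* = 3.6792^(1/0.75) ≈ 5.6799

k* = 5.68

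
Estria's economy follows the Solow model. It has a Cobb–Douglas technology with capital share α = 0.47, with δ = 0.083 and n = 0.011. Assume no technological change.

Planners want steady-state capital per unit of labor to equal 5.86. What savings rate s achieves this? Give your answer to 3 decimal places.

In steady state, investment equals break-even investment: s·k^α = (n + δ)·k.
So s / (n + δ) = (k*)^(1−α) = 5.86^0.53 = 2.5526.
Therefore s = 2.5526 × (n + δ) = 2.5526 × 0.094 = 0.2399.

s ≈ 0.240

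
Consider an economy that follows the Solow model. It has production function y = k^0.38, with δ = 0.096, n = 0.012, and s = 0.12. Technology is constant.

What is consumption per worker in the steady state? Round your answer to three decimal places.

c* ≈ 0.939

At the steady state, Δk = 0, so s·k^α = (n + δ)·k.
Rearranging, k^(1−α) = s / (n + δ).
k^0.62 = 0.12 / (0.012 + 0.096) = 0.12 / 0.108 = 1.1111
k* = 1.1111^(1/0.62) ≈ 1.1852
y* = (k*)^α = 1.1852^0.38 ≈ 1.0667
c* = (1 − s)·y* = (1 − 0.12) × 1.0667 ≈ 0.9387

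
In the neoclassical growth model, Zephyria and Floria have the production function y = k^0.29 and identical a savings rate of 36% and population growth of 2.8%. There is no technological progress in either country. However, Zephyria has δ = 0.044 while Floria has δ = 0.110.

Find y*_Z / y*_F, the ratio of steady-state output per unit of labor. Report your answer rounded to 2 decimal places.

Steady-state y* = [s/(n + δ)]^(α/(1−α)), so the ratio is [ (s_Z/(n + δ)_Z) / (s_F/(n + δ)_F) ]^0.4085.
s_Z/(n + δ)_Z = 0.36/0.072 = 5.0000; s_F/(n + δ)_F = 0.36/0.138 = 2.6087.
Ratio = (5.0000/2.6087)^0.4085 = 1.9167^0.4085 ≈ 1.3044

ratio ≈ 1.30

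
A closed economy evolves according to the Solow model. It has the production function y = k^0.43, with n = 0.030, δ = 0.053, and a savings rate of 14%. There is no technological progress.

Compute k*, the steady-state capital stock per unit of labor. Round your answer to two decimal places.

k* = 2.50

At the steady state, Δk = 0, so s·k^α = (n + δ)·k.
Rearranging, k^(1−α) = s / (n + δ).
k^0.57 = 0.14 / (0.030 + 0.053) = 0.14 / 0.083 = 1.6867
k* = 1.6867^(1/0.57) ≈ 2.5021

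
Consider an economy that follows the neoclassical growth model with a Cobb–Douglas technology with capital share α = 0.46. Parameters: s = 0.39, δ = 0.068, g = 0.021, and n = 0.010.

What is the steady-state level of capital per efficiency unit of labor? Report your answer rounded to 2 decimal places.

k* ≈ 12.67

In steady state, investment equals break-even investment: s·k^α = (n + g + δ)·k.
Rearranging, k^(1−α) = s / (n + g + δ).
k^0.54 = 0.39 / (0.010 + 0.021 + 0.068) = 0.39 / 0.099 = 3.9394
k* = 3.9394^(1/0.54) ≈ 12.6663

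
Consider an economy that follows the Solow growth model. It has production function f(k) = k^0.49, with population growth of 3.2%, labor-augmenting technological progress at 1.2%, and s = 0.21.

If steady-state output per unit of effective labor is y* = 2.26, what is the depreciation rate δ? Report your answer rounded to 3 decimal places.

δ ≈ 0.046

In steady state, investment equals break-even investment: s·k^α = (n + g + δ)·k.
Since y* = [s/(n + g + δ)]^(α/(1−α)), we have s/(n + g + δ) = (y*)^((1−α)/α) = 2.26^1.0408 = 2.3364.
Therefore n + g + δ = s / 2.3364 = 0.21 / 2.3364 = 0.0899, so δ = 0.0899 − 0.044 = 0.0459.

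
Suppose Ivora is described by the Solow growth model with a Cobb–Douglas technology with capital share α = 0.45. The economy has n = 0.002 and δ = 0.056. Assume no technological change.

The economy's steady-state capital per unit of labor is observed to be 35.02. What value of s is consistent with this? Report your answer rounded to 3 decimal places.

s ≈ 0.410

Steady state requires s·f(k) = (n + δ)·k, i.e. s·k^α = (n + δ)·k.
So s / (n + δ) = (k*)^(1−α) = 35.02^0.55 = 7.0693.
Therefore s = 7.0693 × (n + δ) = 7.0693 × 0.058 = 0.4100.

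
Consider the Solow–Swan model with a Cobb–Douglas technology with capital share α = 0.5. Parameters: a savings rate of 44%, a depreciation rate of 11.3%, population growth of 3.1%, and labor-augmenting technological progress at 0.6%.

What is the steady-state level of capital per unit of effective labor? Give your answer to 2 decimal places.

At the steady state, Δk = 0, so s·k^α = (n + g + δ)·k.
Rearranging, k^(1−α) = s / (n + g + δ).
k^0.5 = 0.44 / (0.031 + 0.006 + 0.113) = 0.44 / 0.150 = 2.9333
k* = 2.9333^(1/0.5) ≈ 8.6042

k* = 8.60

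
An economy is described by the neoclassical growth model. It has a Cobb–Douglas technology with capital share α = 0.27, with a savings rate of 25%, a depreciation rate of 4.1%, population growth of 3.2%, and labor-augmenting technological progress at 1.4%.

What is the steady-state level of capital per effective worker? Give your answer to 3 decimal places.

In steady state, investment equals break-even investment: s·k^α = (n + g + δ)·k.
Rearranging, k^(1−α) = s / (n + g + δ).
k^0.73 = 0.25 / (0.032 + 0.014 + 0.041) = 0.25 / 0.087 = 2.8736
k* = 2.8736^(1/0.73) ≈ 4.2460

k* ≈ 4.246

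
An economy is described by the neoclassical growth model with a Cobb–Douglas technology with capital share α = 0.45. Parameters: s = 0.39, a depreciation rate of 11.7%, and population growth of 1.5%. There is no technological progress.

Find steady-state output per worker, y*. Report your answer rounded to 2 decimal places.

y* = 2.43

Steady state requires s·f(k) = (n + δ)·k, i.e. s·k^α = (n + δ)·k.
Rearranging, k^(1−α) = s / (n + δ).
k^0.55 = 0.39 / (0.015 + 0.117) = 0.39 / 0.132 = 2.9545
k* = 2.9545^(1/0.55) ≈ 7.1685
y* = (k*)^α = 7.1685^0.45 ≈ 2.4263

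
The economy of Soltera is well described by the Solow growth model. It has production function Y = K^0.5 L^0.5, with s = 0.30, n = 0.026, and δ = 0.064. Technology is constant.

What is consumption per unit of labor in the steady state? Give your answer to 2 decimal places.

c* ≈ 2.33

Steady state requires s·f(k) = (n + δ)·k, i.e. s·k^α = (n + δ)·k.
Rearranging, k^(1−α) = s / (n + δ).
k^0.5 = 0.30 / (0.026 + 0.064) = 0.30 / 0.090 = 3.3333
k* = 3.3333^(1/0.5) ≈ 11.1109
y* = (k*)^α = 11.1109^0.5 ≈ 3.3333
c* = (1 − s)·y* = (1 − 0.30) × 3.3333 ≈ 2.3333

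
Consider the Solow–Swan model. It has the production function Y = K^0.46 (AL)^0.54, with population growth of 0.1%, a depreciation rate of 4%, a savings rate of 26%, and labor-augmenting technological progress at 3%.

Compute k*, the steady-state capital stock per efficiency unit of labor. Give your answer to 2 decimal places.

k* ≈ 11.06

Steady state requires s·f(k) = (n + g + δ)·k, i.e. s·k^α = (n + g + δ)·k.
Rearranging, k^(1−α) = s / (n + g + δ).
k^0.54 = 0.26 / (0.001 + 0.030 + 0.040) = 0.26 / 0.071 = 3.6620
k* = 3.6620^(1/0.54) ≈ 11.0643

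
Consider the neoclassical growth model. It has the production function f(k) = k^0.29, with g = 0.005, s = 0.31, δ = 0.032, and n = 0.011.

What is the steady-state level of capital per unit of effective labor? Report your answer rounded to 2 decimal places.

k* ≈ 13.84

At the steady state, Δk = 0, so s·k^α = (n + g + δ)·k.
Dividing both sides by k: k^(1−α) = s / (n + g + δ).
k^0.71 = 0.31 / (0.011 + 0.005 + 0.032) = 0.31 / 0.048 = 6.4583
k* = 6.4583^(1/0.71) ≈ 13.8360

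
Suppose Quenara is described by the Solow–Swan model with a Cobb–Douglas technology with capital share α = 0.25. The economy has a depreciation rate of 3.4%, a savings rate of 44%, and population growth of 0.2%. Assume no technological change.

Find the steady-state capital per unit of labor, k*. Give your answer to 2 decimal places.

Steady state requires s·f(k) = (n + δ)·k, i.e. s·k^α = (n + δ)·k.
Dividing both sides by k: k^(1−α) = s / (n + δ).
k^0.75 = 0.44 / (0.002 + 0.034) = 0.44 / 0.036 = 12.2222
k* = 12.2222^(1/0.75) ≈ 28.1535

k* = 28.15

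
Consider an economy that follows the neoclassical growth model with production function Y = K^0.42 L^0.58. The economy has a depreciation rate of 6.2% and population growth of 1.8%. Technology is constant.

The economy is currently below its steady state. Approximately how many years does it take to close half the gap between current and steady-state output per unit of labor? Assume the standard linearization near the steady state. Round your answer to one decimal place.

Near the steady state the convergence rate is λ = (1 − α)(n + δ).
λ = (1 − 0.42) × 0.080 = 0.58 × 0.080 = 0.0464
Half-life = ln 2 / λ = 0.6931 / 0.0464 ≈ 14.94 years

half-life ≈ 14.9 years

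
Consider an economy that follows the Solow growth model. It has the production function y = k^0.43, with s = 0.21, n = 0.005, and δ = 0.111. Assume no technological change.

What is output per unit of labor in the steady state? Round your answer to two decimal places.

y* ≈ 1.56

At the steady state, Δk = 0, so s·k^α = (n + δ)·k.
Rearranging, k^(1−α) = s / (n + δ).
k^0.57 = 0.21 / (0.005 + 0.111) = 0.21 / 0.116 = 1.8103
k* = 1.8103^(1/0.57) ≈ 2.8327
y* = (k*)^α = 2.8327^0.43 ≈ 1.5648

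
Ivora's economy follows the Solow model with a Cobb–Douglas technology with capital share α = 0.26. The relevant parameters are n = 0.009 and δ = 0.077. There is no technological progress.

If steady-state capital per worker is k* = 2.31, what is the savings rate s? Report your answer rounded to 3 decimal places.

s ≈ 0.160

In steady state, investment equals break-even investment: s·k^α = (n + δ)·k.
So s / (n + δ) = (k*)^(1−α) = 2.31^0.74 = 1.8581.
Therefore s = 1.8581 × (n + δ) = 1.8581 × 0.086 = 0.1598.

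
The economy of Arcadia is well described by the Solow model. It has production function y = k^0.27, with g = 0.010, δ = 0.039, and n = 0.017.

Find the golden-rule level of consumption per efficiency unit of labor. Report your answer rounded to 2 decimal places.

At the golden rule, f'(k) = n + g + δ, so α·k^(α−1) = n + g + δ and k_gold = (α/(n + g + δ))^(1/(1−α)).
k_gold = (0.27/0.066)^(1/0.73) = 4.0909^1.3699 ≈ 6.8886
c_gold = f(k_gold) − (n + g + δ)·k_gold = 1.6838 − 0.066×6.8886 ≈ 1.2292

c_gold ≈ 1.23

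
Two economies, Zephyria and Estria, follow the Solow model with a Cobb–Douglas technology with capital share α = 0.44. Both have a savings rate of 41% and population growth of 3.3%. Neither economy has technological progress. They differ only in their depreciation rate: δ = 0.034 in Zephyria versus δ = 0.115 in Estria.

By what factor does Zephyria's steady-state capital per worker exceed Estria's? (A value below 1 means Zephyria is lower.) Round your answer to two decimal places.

k*_Z / k*_E ≈ 4.12

Steady-state k* = [s/(n + δ)]^(1/(1−α)), so the ratio is [ (s_Z/(n + δ)_Z) / (s_E/(n + δ)_E) ]^1.7857.
s_Z/(n + δ)_Z = 0.41/0.067 = 6.1194; s_E/(n + δ)_E = 0.41/0.148 = 2.7703.
Ratio = (6.1194/2.7703)^1.7857 = 2.2089^1.7857 ≈ 4.1171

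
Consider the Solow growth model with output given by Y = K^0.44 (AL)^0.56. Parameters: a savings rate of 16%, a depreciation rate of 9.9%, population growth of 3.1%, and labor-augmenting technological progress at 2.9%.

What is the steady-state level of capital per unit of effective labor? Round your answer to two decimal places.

Steady state requires s·f(k) = (n + g + δ)·k, i.e. s·k^α = (n + g + δ)·k.
Rearranging, k^(1−α) = s / (n + g + δ).
k^0.56 = 0.16 / (0.031 + 0.029 + 0.099) = 0.16 / 0.159 = 1.0063
k* = 1.0063^(1/0.56) ≈ 1.0113

k* = 1.01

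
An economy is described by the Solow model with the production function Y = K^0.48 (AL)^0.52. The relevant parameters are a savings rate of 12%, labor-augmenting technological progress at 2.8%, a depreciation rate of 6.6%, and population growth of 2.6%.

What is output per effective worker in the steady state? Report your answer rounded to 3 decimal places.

y* ≈ 1.000

In steady state, investment equals break-even investment: s·k^α = (n + g + δ)·k.
Dividing both sides by k: k^(1−α) = s / (n + g + δ).
k^0.52 = 0.12 / (0.026 + 0.028 + 0.066) = 0.12 / 0.120 = 1.0000
k* = 1.0000^(1/0.52) ≈ 1.0000
y* = (k*)^α = 1.0000^0.48 ≈ 1.0000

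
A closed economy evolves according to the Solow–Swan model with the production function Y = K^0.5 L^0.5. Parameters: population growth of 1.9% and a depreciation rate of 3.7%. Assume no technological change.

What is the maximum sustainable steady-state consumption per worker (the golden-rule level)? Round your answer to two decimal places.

c_gold ≈ 4.46

At the golden rule, f'(k) = n + δ, so α·k^(α−1) = n + δ and k_gold = (α/(n + δ))^(1/(1−α)).
k_gold = (0.5/0.056)^(1/0.5) = 8.9286^2 ≈ 79.7199
c_gold = f(k_gold) − (n + δ)·k_gold = 8.9286 − 0.056×79.7199 ≈ 4.4643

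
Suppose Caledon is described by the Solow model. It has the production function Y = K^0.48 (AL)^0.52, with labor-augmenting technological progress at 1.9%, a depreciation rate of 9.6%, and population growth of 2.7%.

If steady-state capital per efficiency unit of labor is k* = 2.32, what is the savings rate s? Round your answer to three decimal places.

In steady state, investment equals break-even investment: s·k^α = (n + g + δ)·k.
So s / (n + g + δ) = (k*)^(1−α) = 2.32^0.52 = 1.5490.
Therefore s = 1.5490 × (n + g + δ) = 1.5490 × 0.142 = 0.2200.

s ≈ 0.220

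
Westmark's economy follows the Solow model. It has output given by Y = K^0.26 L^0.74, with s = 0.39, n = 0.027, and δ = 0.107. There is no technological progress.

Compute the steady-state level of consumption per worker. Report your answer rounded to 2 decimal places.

c* = 0.89

Steady state requires s·f(k) = (n + δ)·k, i.e. s·k^α = (n + δ)·k.
Rearranging, k^(1−α) = s / (n + δ).
k^0.74 = 0.39 / (0.027 + 0.107) = 0.39 / 0.134 = 2.9104
k* = 2.9104^(1/0.74) ≈ 4.2361
y* = (k*)^α = 4.2361^0.26 ≈ 1.4555
c* = (1 − s)·y* = (1 − 0.39) × 1.4555 ≈ 0.8879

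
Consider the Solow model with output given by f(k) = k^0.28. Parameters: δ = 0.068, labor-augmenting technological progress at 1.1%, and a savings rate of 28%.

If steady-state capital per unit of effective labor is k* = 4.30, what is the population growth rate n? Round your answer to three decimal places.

In steady state, investment equals break-even investment: s·k^α = (n + g + δ)·k.
So s / (n + g + δ) = (k*)^(1−α) = 4.30^0.72 = 2.8582.
Therefore n + g + δ = s / 2.8582 = 0.28 / 2.8582 = 0.0980, so n = 0.0980 − 0.079 = 0.0190.

n ≈ 0.019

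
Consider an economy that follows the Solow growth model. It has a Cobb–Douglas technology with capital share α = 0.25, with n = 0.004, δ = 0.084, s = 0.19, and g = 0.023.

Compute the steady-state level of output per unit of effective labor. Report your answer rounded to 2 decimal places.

Steady state requires s·f(k) = (n + g + δ)·k, i.e. s·k^α = (n + g + δ)·k.
Dividing both sides by k: k^(1−α) = s / (n + g + δ).
k^0.75 = 0.19 / (0.004 + 0.023 + 0.084) = 0.19 / 0.111 = 1.7117
k* = 1.7117^(1/0.75) ≈ 2.0476
y* = (k*)^α = 2.0476^0.25 ≈ 1.1962

y* ≈ 1.20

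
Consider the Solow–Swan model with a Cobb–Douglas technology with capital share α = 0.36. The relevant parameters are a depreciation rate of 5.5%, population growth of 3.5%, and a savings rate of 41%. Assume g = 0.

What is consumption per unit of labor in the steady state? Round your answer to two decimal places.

c* = 1.38

In steady state, investment equals break-even investment: s·k^α = (n + δ)·k.
Rearranging, k^(1−α) = s / (n + δ).
k^0.64 = 0.41 / (0.035 + 0.055) = 0.41 / 0.090 = 4.5556
k* = 4.5556^(1/0.64) ≈ 10.6900
y* = (k*)^α = 10.6900^0.36 ≈ 2.3466
c* = (1 − s)·y* = (1 − 0.41) × 2.3466 ≈ 1.3845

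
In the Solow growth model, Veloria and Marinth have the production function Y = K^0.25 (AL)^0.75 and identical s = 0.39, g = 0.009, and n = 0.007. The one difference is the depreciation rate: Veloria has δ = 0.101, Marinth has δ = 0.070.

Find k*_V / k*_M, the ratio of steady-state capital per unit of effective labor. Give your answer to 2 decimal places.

Steady-state k* = [s/(n + g + δ)]^(1/(1−α)), so the ratio is [ (s_V/(n + g + δ)_V) / (s_M/(n + g + δ)_M) ]^1.3333.
s_V/(n + g + δ)_V = 0.39/0.117 = 3.3333; s_M/(n + g + δ)_M = 0.39/0.086 = 4.5349.
Ratio = (3.3333/4.5349)^1.3333 = 0.7350^1.3333 ≈ 0.6633

ratio ≈ 0.66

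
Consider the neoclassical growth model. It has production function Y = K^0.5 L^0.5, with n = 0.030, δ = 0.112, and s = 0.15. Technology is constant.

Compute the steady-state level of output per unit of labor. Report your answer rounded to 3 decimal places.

y* ≈ 1.056

At the steady state, Δk = 0, so s·k^α = (n + δ)·k.
Rearranging, k^(1−α) = s / (n + δ).
k^0.5 = 0.15 / (0.030 + 0.112) = 0.15 / 0.142 = 1.0563
k* = 1.0563^(1/0.5) ≈ 1.1158
y* = (k*)^α = 1.1158^0.5 ≈ 1.0563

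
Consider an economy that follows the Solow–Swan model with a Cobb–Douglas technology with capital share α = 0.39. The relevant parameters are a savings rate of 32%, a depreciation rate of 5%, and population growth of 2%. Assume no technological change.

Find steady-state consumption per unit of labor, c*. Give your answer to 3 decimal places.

c* ≈ 1.797

In steady state, investment equals break-even investment: s·k^α = (n + δ)·k.
Dividing both sides by k: k^(1−α) = s / (n + δ).
k^0.61 = 0.32 / (0.020 + 0.050) = 0.32 / 0.070 = 4.5714
k* = 4.5714^(1/0.61) ≈ 12.0795
y* = (k*)^α = 12.0795^0.39 ≈ 2.6424
c* = (1 − s)·y* = (1 − 0.32) × 2.6424 ≈ 1.7968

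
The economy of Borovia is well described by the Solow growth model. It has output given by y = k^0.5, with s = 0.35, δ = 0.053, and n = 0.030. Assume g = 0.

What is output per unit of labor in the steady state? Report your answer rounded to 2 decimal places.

y* = 4.22

At the steady state, Δk = 0, so s·k^α = (n + δ)·k.
Rearranging, k^(1−α) = s / (n + δ).
k^0.5 = 0.35 / (0.030 + 0.053) = 0.35 / 0.083 = 4.2169
k* = 4.2169^(1/0.5) ≈ 17.7822
y* = (k*)^α = 17.7822^0.5 ≈ 4.2169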